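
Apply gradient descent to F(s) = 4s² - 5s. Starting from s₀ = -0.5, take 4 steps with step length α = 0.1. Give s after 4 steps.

0.6232

F′(s) = 8s - 5
Step 1: F′(-0.5) = -9; s₁ = -0.5 − 0.1·(-9) = 0.4
Step 2: F′(0.4) = -1.8; s₂ = 0.4 − 0.1·(-1.8) = 0.58
Step 3: F′(0.58) = -0.36; s₃ = 0.58 − 0.1·(-0.36) = 0.616
Step 4: F′(0.616) = -0.072; s₄ = 0.616 − 0.1·(-0.072) = 0.6232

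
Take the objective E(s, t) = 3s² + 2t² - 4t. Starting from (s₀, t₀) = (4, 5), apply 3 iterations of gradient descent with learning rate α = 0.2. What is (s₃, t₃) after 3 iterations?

∇E = (6s, 4t - 4)
Step 1: at (4, 5), ∇E = (24, 16) → (4, 5) − 0.2·(24, 16) = (-0.8, 1.8)
Step 2: at (-0.8, 1.8), ∇E = (-4.8, 3.2) → (-0.8, 1.8) − 0.2·(-4.8, 3.2) = (0.16, 1.16)
Step 3: at (0.16, 1.16), ∇E = (0.96, 0.64) → (0.16, 1.16) − 0.2·(0.96, 0.64) = (-0.032, 1.032)

(-0.032, 1.032)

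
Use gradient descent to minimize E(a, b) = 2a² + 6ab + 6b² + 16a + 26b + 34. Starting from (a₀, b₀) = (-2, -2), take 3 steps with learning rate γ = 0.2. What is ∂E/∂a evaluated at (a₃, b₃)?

∇E = (4a + 6b + 16, 6a + 12b + 26)
(a₁, b₁) = (-2, -2) − 0.2·(-4, -10) = (-1.2, 0)
(a₂, b₂) = (-1.2, 0) − 0.2·(11.2, 18.8) = (-3.44, -3.76)
(a₃, b₃) = (-3.44, -3.76) − 0.2·(-20.32, -39.76) = (0.624, 4.192)
∂E/∂a at (0.624, 4.192) = 43.648

43.648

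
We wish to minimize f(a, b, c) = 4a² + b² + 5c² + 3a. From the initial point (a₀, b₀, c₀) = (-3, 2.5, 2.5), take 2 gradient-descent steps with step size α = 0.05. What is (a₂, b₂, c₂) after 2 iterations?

∇f = (8a + 3, 2b, 10c)
Step 1: at (-3, 2.5, 2.5), ∇f = (-21, 5, 25) → (-3, 2.5, 2.5) − 0.05·(-21, 5, 25) = (-1.95, 2.25, 1.25)
Step 2: at (-1.95, 2.25, 1.25), ∇f = (-12.6, 4.5, 12.5) → (-1.95, 2.25, 1.25) − 0.05·(-12.6, 4.5, 12.5) = (-1.32, 2.025, 0.625)

(-1.32, 2.025, 0.625)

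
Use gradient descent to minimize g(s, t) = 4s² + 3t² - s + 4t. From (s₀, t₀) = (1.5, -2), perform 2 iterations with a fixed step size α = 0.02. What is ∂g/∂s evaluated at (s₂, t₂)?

7.7616

∇g = (8s - 1, 6t + 4)
(s₁, t₁) = (1.5, -2) − 0.02·(11, -8) = (1.28, -1.84)
(s₂, t₂) = (1.28, -1.84) − 0.02·(9.24, -7.04) = (1.0952, -1.6992)
∂g/∂s at (1.0952, -1.6992) = 7.7616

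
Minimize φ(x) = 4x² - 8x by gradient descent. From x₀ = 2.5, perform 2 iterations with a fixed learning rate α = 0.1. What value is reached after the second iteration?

φ′(x) = 8x - 8
x₁ = 2.5 − 0.1·12 = 1.3
x₂ = 1.3 − 0.1·2.4 = 1.06

1.06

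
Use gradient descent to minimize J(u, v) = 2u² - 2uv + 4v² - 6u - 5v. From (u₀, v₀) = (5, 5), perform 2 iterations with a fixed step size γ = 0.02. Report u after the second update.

4.8264

∇J = (4u - 2v - 6, -2u + 8v - 5)
(u₁, v₁) = (5, 5) − 0.02·(4, 25) = (4.92, 4.5)
(u₂, v₂) = (4.92, 4.5) − 0.02·(4.68, 21.16) = (4.8264, 4.0768)
u = 4.8264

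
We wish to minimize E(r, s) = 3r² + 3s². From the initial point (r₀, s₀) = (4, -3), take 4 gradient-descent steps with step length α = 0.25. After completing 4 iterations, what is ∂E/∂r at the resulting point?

1.5

∇E = (6r, 6s)
(r₁, s₁) = (4, -3) − 0.25·(24, -18) = (-2, 1.5)
(r₂, s₂) = (-2, 1.5) − 0.25·(-12, 9) = (1, -0.75)
(r₃, s₃) = (1, -0.75) − 0.25·(6, -4.5) = (-0.5, 0.375)
(r₄, s₄) = (-0.5, 0.375) − 0.25·(-3, 2.25) = (0.25, -0.1875)
∂E/∂r at (0.25, -0.1875) = 1.5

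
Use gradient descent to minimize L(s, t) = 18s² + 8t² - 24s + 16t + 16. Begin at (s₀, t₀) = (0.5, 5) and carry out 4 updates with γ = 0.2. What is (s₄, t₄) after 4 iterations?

(-245.6056, 139.5536)

∇L = (36s - 24, 16t + 16)
(s₁, t₁) = (0.5, 5) − 0.2·(-6, 96) = (1.7, -14.2)
(s₂, t₂) = (1.7, -14.2) − 0.2·(37.2, -211.2) = (-5.74, 28.04)
(s₃, t₃) = (-5.74, 28.04) − 0.2·(-230.64, 464.64) = (40.388, -64.888)
(s₄, t₄) = (40.388, -64.888) − 0.2·(1429.968, -1022.208) = (-245.6056, 139.5536)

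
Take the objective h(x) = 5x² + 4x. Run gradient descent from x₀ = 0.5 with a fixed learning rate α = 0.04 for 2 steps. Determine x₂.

h′(x) = 10x + 4
x₁ = 0.5 − 0.04·9 = 0.14
x₂ = 0.14 − 0.04·5.4 = -0.076

-0.076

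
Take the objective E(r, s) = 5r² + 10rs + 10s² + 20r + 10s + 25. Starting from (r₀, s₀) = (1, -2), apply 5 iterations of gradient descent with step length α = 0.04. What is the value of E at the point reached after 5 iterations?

9.02291968

∇E = (10r + 10s + 20, 10r + 20s + 10)
Step 1: at (1, -2), ∇E = (10, -20) → (1, -2) − 0.04·(10, -20) = (0.6, -1.2)
Step 2: at (0.6, -1.2), ∇E = (14, -8) → (0.6, -1.2) − 0.04·(14, -8) = (0.04, -0.88)
Step 3: at (0.04, -0.88), ∇E = (11.6, -7.2) → (0.04, -0.88) − 0.04·(11.6, -7.2) = (-0.424, -0.592)
Step 4: at (-0.424, -0.592), ∇E = (9.84, -6.08) → (-0.424, -0.592) − 0.04·(9.84, -6.08) = (-0.8176, -0.3488)
Step 5: at (-0.8176, -0.3488), ∇E = (8.336, -5.152) → (-0.8176, -0.3488) − 0.04·(8.336, -5.152) = (-1.15104, -0.14272)
E(-1.15104, -0.14272) = 9.02291968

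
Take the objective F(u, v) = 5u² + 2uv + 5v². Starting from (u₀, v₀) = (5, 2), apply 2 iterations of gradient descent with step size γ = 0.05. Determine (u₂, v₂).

∇F = (10u + 2v, 2u + 10v)
Step 1: at (5, 2), ∇F = (54, 30) → (5, 2) − 0.05·(54, 30) = (2.3, 0.5)
Step 2: at (2.3, 0.5), ∇F = (24, 9.6) → (2.3, 0.5) − 0.05·(24, 9.6) = (1.1, 0.02)

(1.1, 0.02)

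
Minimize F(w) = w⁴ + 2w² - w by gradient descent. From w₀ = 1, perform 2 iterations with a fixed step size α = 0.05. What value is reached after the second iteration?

F′(w) = 4w³ + 4w - 1
w₁ = 1 − 0.05·7 = 0.65
w₂ = 0.65 − 0.05·2.6985 = 0.515075

0.515075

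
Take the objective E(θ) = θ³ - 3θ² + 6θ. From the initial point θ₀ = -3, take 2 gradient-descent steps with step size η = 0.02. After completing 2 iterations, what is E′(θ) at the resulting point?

E′(θ) = 3θ² - 6θ + 6
θ₁ = -3 − 0.02·51 = -4.02
θ₂ = -4.02 − 0.02·78.6012 = -5.592024
E′(θ) at (-5.592024) = 133.364341249728

133.364341249728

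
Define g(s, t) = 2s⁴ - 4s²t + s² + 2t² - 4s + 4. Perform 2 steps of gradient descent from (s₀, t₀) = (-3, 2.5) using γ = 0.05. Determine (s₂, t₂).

∇g = (8s³ - 8st + 2s - 4, -4s² + 4t)
(s₁, t₁) = (-3, 2.5) − 0.05·(-166, -26) = (5.3, 3.8)
(s₂, t₂) = (5.3, 3.8) − 0.05·(1036.496, -97.16) = (-46.5248, 8.658)

(-46.5248, 8.658)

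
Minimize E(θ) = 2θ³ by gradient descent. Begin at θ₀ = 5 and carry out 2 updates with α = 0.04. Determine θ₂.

-1.24

E′(θ) = 6θ²
θ₁ = 5 − 0.04·150 = -1
θ₂ = -1 − 0.04·6 = -1.24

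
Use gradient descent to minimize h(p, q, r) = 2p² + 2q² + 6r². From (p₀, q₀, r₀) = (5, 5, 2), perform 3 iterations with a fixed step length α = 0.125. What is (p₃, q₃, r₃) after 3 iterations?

(0.625, 0.625, -0.25)

∇h = (4p, 4q, 12r)
Step 1: at (5, 5, 2), ∇h = (20, 20, 24) → (5, 5, 2) − 0.125·(20, 20, 24) = (2.5, 2.5, -1)
Step 2: at (2.5, 2.5, -1), ∇h = (10, 10, -12) → (2.5, 2.5, -1) − 0.125·(10, 10, -12) = (1.25, 1.25, 0.5)
Step 3: at (1.25, 1.25, 0.5), ∇h = (5, 5, 6) → (1.25, 1.25, 0.5) − 0.125·(5, 5, 6) = (0.625, 0.625, -0.25)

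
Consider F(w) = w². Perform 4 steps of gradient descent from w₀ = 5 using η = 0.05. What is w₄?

3.2805

F′(w) = 2w
w₁ = 5 − 0.05·10 = 4.5
w₂ = 4.5 − 0.05·9 = 4.05
w₃ = 4.05 − 0.05·8.1 = 3.645
w₄ = 3.645 − 0.05·7.29 = 3.2805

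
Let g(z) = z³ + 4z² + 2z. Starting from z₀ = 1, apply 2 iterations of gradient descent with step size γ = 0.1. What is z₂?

g′(z) = 3z² + 8z + 2
z₁ = 1 − 0.1·13 = -0.3
z₂ = -0.3 − 0.1·(-0.13) = -0.287

-0.287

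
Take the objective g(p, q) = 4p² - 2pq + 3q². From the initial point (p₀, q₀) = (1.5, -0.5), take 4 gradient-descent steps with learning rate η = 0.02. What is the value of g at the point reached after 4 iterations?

2.2755838334976

∇g = (8p - 2q, -2p + 6q)
(p₁, q₁) = (1.5, -0.5) − 0.02·(13, -6) = (1.24, -0.38)
(p₂, q₂) = (1.24, -0.38) − 0.02·(10.68, -4.76) = (1.0264, -0.2848)
(p₃, q₃) = (1.0264, -0.2848) − 0.02·(8.7808, -3.7616) = (0.850784, -0.209568)
(p₄, q₄) = (0.850784, -0.209568) − 0.02·(7.225408, -2.958976) = (0.70627584, -0.15038848)
g(0.70627584, -0.15038848) = 2.2755838334976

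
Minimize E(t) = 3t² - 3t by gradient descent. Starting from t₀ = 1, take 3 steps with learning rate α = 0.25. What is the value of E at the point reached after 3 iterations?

E′(t) = 6t - 3
t₁ = 1 − 0.25·3 = 0.25
t₂ = 0.25 − 0.25·(-1.5) = 0.625
t₃ = 0.625 − 0.25·0.75 = 0.4375
E(0.4375) = -0.73828125

-0.73828125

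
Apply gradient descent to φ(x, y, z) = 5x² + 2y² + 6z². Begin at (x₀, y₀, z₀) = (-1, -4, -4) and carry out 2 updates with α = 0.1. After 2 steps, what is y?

∇φ = (10x, 4y, 12z)
Step 1: at (-1, -4, -4), ∇φ = (-10, -16, -48) → (-1, -4, -4) − 0.1·(-10, -16, -48) = (0, -2.4, 0.8)
Step 2: at (0, -2.4, 0.8), ∇φ = (0, -9.6, 9.6) → (0, -2.4, 0.8) − 0.1·(0, -9.6, 9.6) = (0, -1.44, -0.16)
y = -1.44

-1.44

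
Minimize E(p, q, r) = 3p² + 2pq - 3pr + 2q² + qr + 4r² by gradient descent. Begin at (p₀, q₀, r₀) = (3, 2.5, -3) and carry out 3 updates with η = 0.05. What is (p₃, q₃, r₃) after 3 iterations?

∇E = (6p + 2q - 3r, 2p + 4q + r, -3p + q + 8r)
(p₁, q₁, r₁) = (3, 2.5, -3) − 0.05·(32, 13, -30.5) = (1.4, 1.85, -1.475)
(p₂, q₂, r₂) = (1.4, 1.85, -1.475) − 0.05·(16.525, 8.725, -14.15) = (0.57375, 1.41375, -0.7675)
(p₃, q₃, r₃) = (0.57375, 1.41375, -0.7675) − 0.05·(8.5725, 6.035, -6.4475) = (0.145125, 1.112, -0.445125)

(0.145125, 1.112, -0.445125)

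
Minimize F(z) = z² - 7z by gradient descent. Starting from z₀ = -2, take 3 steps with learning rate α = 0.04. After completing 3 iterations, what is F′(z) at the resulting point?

F′(z) = 2z - 7
z₁ = -2 − 0.04·(-11) = -1.56
z₂ = -1.56 − 0.04·(-10.12) = -1.1552
z₃ = -1.1552 − 0.04·(-9.3104) = -0.782784
F′(z) at (-0.782784) = -8.565568

-8.565568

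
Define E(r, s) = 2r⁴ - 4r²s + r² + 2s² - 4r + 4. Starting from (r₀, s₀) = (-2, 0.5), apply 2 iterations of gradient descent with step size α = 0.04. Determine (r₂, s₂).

(0.80895488, 0.940576)

∇E = (8r³ - 8rs + 2r - 4, -4r² + 4s)
(r₁, s₁) = (-2, 0.5) − 0.04·(-64, -14) = (0.56, 1.06)
(r₂, s₂) = (0.56, 1.06) − 0.04·(-6.223872, 2.9856) = (0.80895488, 0.940576)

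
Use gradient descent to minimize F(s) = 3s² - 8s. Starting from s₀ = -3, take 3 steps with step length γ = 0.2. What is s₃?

1.368

F′(s) = 6s - 8
s₁ = -3 − 0.2·(-26) = 2.2
s₂ = 2.2 − 0.2·5.2 = 1.16
s₃ = 1.16 − 0.2·(-1.04) = 1.368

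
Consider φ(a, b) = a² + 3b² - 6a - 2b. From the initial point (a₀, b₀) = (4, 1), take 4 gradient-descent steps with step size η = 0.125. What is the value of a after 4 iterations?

3.31640625

∇φ = (2a - 6, 6b - 2)
(a₁, b₁) = (4, 1) − 0.125·(2, 4) = (3.75, 0.5)
(a₂, b₂) = (3.75, 0.5) − 0.125·(1.5, 1) = (3.5625, 0.375)
(a₃, b₃) = (3.5625, 0.375) − 0.125·(1.125, 0.25) = (3.421875, 0.34375)
(a₄, b₄) = (3.421875, 0.34375) − 0.125·(0.84375, 0.0625) = (3.31640625, 0.3359375)
a = 3.31640625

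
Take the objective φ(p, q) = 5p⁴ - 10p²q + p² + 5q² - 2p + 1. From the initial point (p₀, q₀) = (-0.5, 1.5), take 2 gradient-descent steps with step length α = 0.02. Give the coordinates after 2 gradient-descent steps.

∇φ = (20p³ - 20pq + 2p - 2, -10p² + 10q)
(p₁, q₁) = (-0.5, 1.5) − 0.02·(9.5, 12.5) = (-0.69, 1.25)
(p₂, q₂) = (-0.69, 1.25) − 0.02·(7.29982, 7.739) = (-0.8359964, 1.09522)

(-0.8359964, 1.09522)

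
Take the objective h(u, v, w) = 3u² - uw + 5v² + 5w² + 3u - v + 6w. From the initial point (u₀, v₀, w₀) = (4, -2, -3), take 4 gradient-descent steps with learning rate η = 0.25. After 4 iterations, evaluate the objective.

2549.52325439453125

∇h = (6u - w + 3, 10v - 1, -u + 10w + 6)
(u₁, v₁, w₁) = (4, -2, -3) − 0.25·(30, -21, -28) = (-3.5, 3.25, 4)
(u₂, v₂, w₂) = (-3.5, 3.25, 4) − 0.25·(-22, 31.5, 49.5) = (2, -4.625, -8.375)
(u₃, v₃, w₃) = (2, -4.625, -8.375) − 0.25·(23.375, -47.25, -79.75) = (-3.84375, 7.1875, 11.5625)
(u₄, v₄, w₄) = (-3.84375, 7.1875, 11.5625) − 0.25·(-31.625, 70.875, 125.46875) = (4.0625, -10.53125, -19.8046875)
h(4.0625, -10.53125, -19.8046875) = 2549.52325439453125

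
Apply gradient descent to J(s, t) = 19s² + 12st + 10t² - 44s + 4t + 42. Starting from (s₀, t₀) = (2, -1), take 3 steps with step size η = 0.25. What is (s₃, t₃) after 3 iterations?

(-435.75, -217.5)

∇J = (38s + 12t - 44, 12s + 20t + 4)
(s₁, t₁) = (2, -1) − 0.25·(20, 8) = (-3, -3)
(s₂, t₂) = (-3, -3) − 0.25·(-194, -92) = (45.5, 20)
(s₃, t₃) = (45.5, 20) − 0.25·(1925, 950) = (-435.75, -217.5)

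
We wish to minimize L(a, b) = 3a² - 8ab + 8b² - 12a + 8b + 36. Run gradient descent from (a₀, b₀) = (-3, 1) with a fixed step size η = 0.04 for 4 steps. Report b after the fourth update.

∇L = (6a - 8b - 12, -8a + 16b + 8)
Step 1: at (-3, 1), ∇L = (-38, 48) → (-3, 1) − 0.04·(-38, 48) = (-1.48, -0.92)
Step 2: at (-1.48, -0.92), ∇L = (-13.52, 5.12) → (-1.48, -0.92) − 0.04·(-13.52, 5.12) = (-0.9392, -1.1248)
Step 3: at (-0.9392, -1.1248), ∇L = (-8.6368, -2.4832) → (-0.9392, -1.1248) − 0.04·(-8.6368, -2.4832) = (-0.593728, -1.025472)
Step 4: at (-0.593728, -1.025472), ∇L = (-7.358592, -3.657728) → (-0.593728, -1.025472) − 0.04·(-7.358592, -3.657728) = (-0.29938432, -0.87916288)
b = -0.87916288

-0.87916288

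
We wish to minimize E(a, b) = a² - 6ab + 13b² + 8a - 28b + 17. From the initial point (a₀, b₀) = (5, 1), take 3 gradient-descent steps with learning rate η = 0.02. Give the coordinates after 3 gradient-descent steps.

(4.492352, 2.0336)

∇E = (2a - 6b + 8, -6a + 26b - 28)
(a₁, b₁) = (5, 1) − 0.02·(12, -32) = (4.76, 1.64)
(a₂, b₂) = (4.76, 1.64) − 0.02·(7.68, -13.92) = (4.6064, 1.9184)
(a₃, b₃) = (4.6064, 1.9184) − 0.02·(5.7024, -5.76) = (4.492352, 2.0336)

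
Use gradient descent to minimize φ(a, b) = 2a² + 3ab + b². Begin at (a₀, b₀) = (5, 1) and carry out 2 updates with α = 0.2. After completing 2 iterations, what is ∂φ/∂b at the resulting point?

∇φ = (4a + 3b, 3a + 2b)
Step 1: at (5, 1), ∇φ = (23, 17) → (5, 1) − 0.2·(23, 17) = (0.4, -2.4)
Step 2: at (0.4, -2.4), ∇φ = (-5.6, -3.6) → (0.4, -2.4) − 0.2·(-5.6, -3.6) = (1.52, -1.68)
∂φ/∂b at (1.52, -1.68) = 1.2

1.2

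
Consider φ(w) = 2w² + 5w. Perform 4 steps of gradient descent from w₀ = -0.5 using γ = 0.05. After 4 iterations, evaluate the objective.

-2.93625632

φ′(w) = 4w + 5
w₁ = -0.5 − 0.05·3 = -0.65
w₂ = -0.65 − 0.05·2.4 = -0.77
w₃ = -0.77 − 0.05·1.92 = -0.866
w₄ = -0.866 − 0.05·1.536 = -0.9428
φ(-0.9428) = -2.93625632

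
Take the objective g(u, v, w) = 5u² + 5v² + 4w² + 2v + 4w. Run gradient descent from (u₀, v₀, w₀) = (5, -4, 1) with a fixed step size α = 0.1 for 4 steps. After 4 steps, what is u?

0

∇g = (10u, 10v + 2, 8w + 4)
Step 1: at (5, -4, 1), ∇g = (50, -38, 12) → (5, -4, 1) − 0.1·(50, -38, 12) = (0, -0.2, -0.2)
Step 2: at (0, -0.2, -0.2), ∇g = (0, 0, 2.4) → (0, -0.2, -0.2) − 0.1·(0, 0, 2.4) = (0, -0.2, -0.44)
Step 3: at (0, -0.2, -0.44), ∇g = (0, 0, 0.48) → (0, -0.2, -0.44) − 0.1·(0, 0, 0.48) = (0, -0.2, -0.488)
Step 4: at (0, -0.2, -0.488), ∇g = (0, 0, 0.096) → (0, -0.2, -0.488) − 0.1·(0, 0, 0.096) = (0, -0.2, -0.4976)
u = 0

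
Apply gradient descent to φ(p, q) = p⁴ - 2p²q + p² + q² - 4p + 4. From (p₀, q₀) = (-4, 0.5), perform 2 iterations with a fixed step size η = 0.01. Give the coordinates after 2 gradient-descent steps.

∇φ = (4p³ - 4pq + 2p - 4, -2p² + 2q)
(p₁, q₁) = (-4, 0.5) − 0.01·(-260, -31) = (-1.4, 0.81)
(p₂, q₂) = (-1.4, 0.81) − 0.01·(-13.24, -2.3) = (-1.2676, 0.833)

(-1.2676, 0.833)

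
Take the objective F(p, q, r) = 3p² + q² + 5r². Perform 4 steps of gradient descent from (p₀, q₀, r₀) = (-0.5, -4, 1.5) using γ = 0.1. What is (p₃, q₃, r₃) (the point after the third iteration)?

∇F = (6p, 2q, 10r)
(p₁, q₁, r₁) = (-0.5, -4, 1.5) − 0.1·(-3, -8, 15) = (-0.2, -3.2, 0)
(p₂, q₂, r₂) = (-0.2, -3.2, 0) − 0.1·(-1.2, -6.4, 0) = (-0.08, -2.56, 0)
(p₃, q₃, r₃) = (-0.08, -2.56, 0) − 0.1·(-0.48, -5.12, 0) = (-0.032, -2.048, 0)

(-0.032, -2.048, 0)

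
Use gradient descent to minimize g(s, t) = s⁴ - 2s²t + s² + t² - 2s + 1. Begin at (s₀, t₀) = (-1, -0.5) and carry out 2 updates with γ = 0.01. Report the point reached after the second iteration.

∇g = (4s³ - 4st + 2s - 2, -2s² + 2t)
(s₁, t₁) = (-1, -0.5) − 0.01·(-10, -3) = (-0.9, -0.47)
(s₂, t₂) = (-0.9, -0.47) − 0.01·(-8.408, -2.56) = (-0.81592, -0.4444)

(-0.81592, -0.4444)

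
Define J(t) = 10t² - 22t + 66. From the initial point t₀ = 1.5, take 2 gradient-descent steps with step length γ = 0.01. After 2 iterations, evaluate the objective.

J′(t) = 20t - 22
Step 1: J′(1.5) = 8; t₁ = 1.5 − 0.01·8 = 1.42
Step 2: J′(1.42) = 6.4; t₂ = 1.42 − 0.01·6.4 = 1.356
J(1.356) = 54.55536

54.55536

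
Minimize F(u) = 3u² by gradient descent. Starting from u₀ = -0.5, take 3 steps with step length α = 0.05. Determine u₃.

-0.1715

F′(u) = 6u
u₁ = -0.5 − 0.05·(-3) = -0.35
u₂ = -0.35 − 0.05·(-2.1) = -0.245
u₃ = -0.245 − 0.05·(-1.47) = -0.1715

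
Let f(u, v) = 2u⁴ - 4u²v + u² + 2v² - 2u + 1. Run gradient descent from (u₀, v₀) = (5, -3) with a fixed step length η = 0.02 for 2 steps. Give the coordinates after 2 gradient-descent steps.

(851.66797056, 23.969088)

∇f = (8u³ - 8uv + 2u - 2, -4u² + 4v)
(u₁, v₁) = (5, -3) − 0.02·(1128, -112) = (-17.56, -0.76)
(u₂, v₂) = (-17.56, -0.76) − 0.02·(-43461.398528, -1236.4544) = (851.66797056, 23.969088)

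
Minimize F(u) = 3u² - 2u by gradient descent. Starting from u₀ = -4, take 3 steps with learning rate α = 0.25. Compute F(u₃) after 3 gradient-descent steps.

0.546875

F′(u) = 6u - 2
u₁ = -4 − 0.25·(-26) = 2.5
u₂ = 2.5 − 0.25·13 = -0.75
u₃ = -0.75 − 0.25·(-6.5) = 0.875
F(0.875) = 0.546875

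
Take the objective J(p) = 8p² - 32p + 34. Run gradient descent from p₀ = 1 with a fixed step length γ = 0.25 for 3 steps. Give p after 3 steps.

29

J′(p) = 16p - 32
p₁ = 1 − 0.25·(-16) = 5
p₂ = 5 − 0.25·48 = -7
p₃ = -7 − 0.25·(-144) = 29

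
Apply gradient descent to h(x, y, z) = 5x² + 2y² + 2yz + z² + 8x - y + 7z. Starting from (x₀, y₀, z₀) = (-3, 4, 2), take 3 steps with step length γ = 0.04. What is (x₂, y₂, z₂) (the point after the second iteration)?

∇h = (10x + 8, 4y + 2z - 1, 2y + 2z + 7)
(x₁, y₁, z₁) = (-3, 4, 2) − 0.04·(-22, 19, 19) = (-2.12, 3.24, 1.24)
(x₂, y₂, z₂) = (-2.12, 3.24, 1.24) − 0.04·(-13.2, 14.44, 15.96) = (-1.592, 2.6624, 0.6016)

(-1.592, 2.6624, 0.6016)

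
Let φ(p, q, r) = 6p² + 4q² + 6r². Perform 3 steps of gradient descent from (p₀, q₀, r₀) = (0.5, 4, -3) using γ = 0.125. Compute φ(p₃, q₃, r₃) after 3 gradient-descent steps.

∇φ = (12p, 8q, 12r)
(p₁, q₁, r₁) = (0.5, 4, -3) − 0.125·(6, 32, -36) = (-0.25, 0, 1.5)
(p₂, q₂, r₂) = (-0.25, 0, 1.5) − 0.125·(-3, 0, 18) = (0.125, 0, -0.75)
(p₃, q₃, r₃) = (0.125, 0, -0.75) − 0.125·(1.5, 0, -9) = (-0.0625, 0, 0.375)
φ(-0.0625, 0, 0.375) = 0.8671875

0.8671875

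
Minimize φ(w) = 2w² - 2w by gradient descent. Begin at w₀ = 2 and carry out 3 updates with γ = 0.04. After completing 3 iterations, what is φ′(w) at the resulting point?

φ′(w) = 4w - 2
Step 1: φ′(2) = 6; w₁ = 2 − 0.04·6 = 1.76
Step 2: φ′(1.76) = 5.04; w₂ = 1.76 − 0.04·5.04 = 1.5584
Step 3: φ′(1.5584) = 4.2336; w₃ = 1.5584 − 0.04·4.2336 = 1.389056
φ′(w) at (1.389056) = 3.556224

3.556224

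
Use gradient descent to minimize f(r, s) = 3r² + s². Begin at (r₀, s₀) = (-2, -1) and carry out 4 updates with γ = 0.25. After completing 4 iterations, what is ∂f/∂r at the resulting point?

-0.75

∇f = (6r, 2s)
(r₁, s₁) = (-2, -1) − 0.25·(-12, -2) = (1, -0.5)
(r₂, s₂) = (1, -0.5) − 0.25·(6, -1) = (-0.5, -0.25)
(r₃, s₃) = (-0.5, -0.25) − 0.25·(-3, -0.5) = (0.25, -0.125)
(r₄, s₄) = (0.25, -0.125) − 0.25·(1.5, -0.25) = (-0.125, -0.0625)
∂f/∂r at (-0.125, -0.0625) = -0.75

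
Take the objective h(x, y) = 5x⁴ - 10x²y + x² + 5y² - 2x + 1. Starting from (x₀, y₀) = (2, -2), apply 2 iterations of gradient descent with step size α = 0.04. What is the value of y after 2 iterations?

∇h = (20x³ - 20xy + 2x - 2, -10x² + 10y)
Step 1: at (2, -2), ∇h = (242, -60) → (2, -2) − 0.04·(242, -60) = (-7.68, 0.4)
Step 2: at (-7.68, 0.4), ∇h = (-9015.61664, -585.824) → (-7.68, 0.4) − 0.04·(-9015.61664, -585.824) = (352.9446656, 23.83296)
y = 23.83296

23.83296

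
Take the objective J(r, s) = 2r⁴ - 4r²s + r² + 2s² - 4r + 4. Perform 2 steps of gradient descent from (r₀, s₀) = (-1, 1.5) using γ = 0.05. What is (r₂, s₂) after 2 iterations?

(-0.8224, 1.282)

∇J = (8r³ - 8rs + 2r - 4, -4r² + 4s)
(r₁, s₁) = (-1, 1.5) − 0.05·(-2, 2) = (-0.9, 1.4)
(r₂, s₂) = (-0.9, 1.4) − 0.05·(-1.552, 2.36) = (-0.8224, 1.282)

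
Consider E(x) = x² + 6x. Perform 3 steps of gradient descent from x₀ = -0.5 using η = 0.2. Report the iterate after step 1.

E′(x) = 2x + 6
x₁ = -0.5 − 0.2·5 = -1.5

-1.5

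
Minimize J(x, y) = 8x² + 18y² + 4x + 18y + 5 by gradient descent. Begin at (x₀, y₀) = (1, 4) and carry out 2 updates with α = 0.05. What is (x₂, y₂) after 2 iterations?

(-0.2, 2.38)

∇J = (16x + 4, 36y + 18)
(x₁, y₁) = (1, 4) − 0.05·(20, 162) = (0, -4.1)
(x₂, y₂) = (0, -4.1) − 0.05·(4, -129.6) = (-0.2, 2.38)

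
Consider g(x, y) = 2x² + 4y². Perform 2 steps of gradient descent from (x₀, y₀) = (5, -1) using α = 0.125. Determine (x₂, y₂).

(1.25, 0)

∇g = (4x, 8y)
Step 1: at (5, -1), ∇g = (20, -8) → (5, -1) − 0.125·(20, -8) = (2.5, 0)
Step 2: at (2.5, 0), ∇g = (10, 0) → (2.5, 0) − 0.125·(10, 0) = (1.25, 0)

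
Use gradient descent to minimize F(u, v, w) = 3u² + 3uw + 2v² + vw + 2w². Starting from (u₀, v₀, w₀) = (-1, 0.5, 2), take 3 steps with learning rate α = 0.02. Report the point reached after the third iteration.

∇F = (6u + 3w, 4v + w, 3u + v + 4w)
Step 1: at (-1, 0.5, 2), ∇F = (0, 4, 5.5) → (-1, 0.5, 2) − 0.02·(0, 4, 5.5) = (-1, 0.42, 1.89)
Step 2: at (-1, 0.42, 1.89), ∇F = (-0.33, 3.57, 4.98) → (-1, 0.42, 1.89) − 0.02·(-0.33, 3.57, 4.98) = (-0.9934, 0.3486, 1.7904)
Step 3: at (-0.9934, 0.3486, 1.7904), ∇F = (-0.5892, 3.1848, 4.53) → (-0.9934, 0.3486, 1.7904) − 0.02·(-0.5892, 3.1848, 4.53) = (-0.981616, 0.284904, 1.6998)

(-0.981616, 0.284904, 1.6998)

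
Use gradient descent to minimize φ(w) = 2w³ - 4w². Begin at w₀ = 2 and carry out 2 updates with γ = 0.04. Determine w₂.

1.540224

φ′(w) = 6w² - 8w
Step 1: φ′(2) = 8; w₁ = 2 − 0.04·8 = 1.68
Step 2: φ′(1.68) = 3.4944; w₂ = 1.68 − 0.04·3.4944 = 1.540224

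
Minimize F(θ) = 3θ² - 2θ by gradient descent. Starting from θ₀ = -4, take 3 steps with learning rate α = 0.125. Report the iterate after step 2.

0.0625

F′(θ) = 6θ - 2
θ₁ = -4 − 0.125·(-26) = -0.75
θ₂ = -0.75 − 0.125·(-6.5) = 0.0625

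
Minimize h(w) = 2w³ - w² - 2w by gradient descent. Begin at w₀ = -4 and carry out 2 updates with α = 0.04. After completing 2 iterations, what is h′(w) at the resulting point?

h′(w) = 6w² - 2w - 2
w₁ = -4 − 0.04·102 = -8.08
w₂ = -8.08 − 0.04·405.8784 = -24.315136
h′(w) at (-24.315136) = 3593.985304190976

3593.985304190976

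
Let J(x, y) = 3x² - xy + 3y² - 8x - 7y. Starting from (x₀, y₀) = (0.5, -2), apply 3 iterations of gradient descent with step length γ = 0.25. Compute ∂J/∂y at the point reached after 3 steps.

∇J = (6x - y - 8, -x + 6y - 7)
Step 1: at (0.5, -2), ∇J = (-3, -19.5) → (0.5, -2) − 0.25·(-3, -19.5) = (1.25, 2.875)
Step 2: at (1.25, 2.875), ∇J = (-3.375, 9) → (1.25, 2.875) − 0.25·(-3.375, 9) = (2.09375, 0.625)
Step 3: at (2.09375, 0.625), ∇J = (3.9375, -5.34375) → (2.09375, 0.625) − 0.25·(3.9375, -5.34375) = (1.109375, 1.9609375)
∂J/∂y at (1.109375, 1.9609375) = 3.65625

3.65625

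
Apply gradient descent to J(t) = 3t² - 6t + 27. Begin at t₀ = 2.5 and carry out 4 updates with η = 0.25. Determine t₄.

J′(t) = 6t - 6
Step 1: J′(2.5) = 9; t₁ = 2.5 − 0.25·9 = 0.25
Step 2: J′(0.25) = -4.5; t₂ = 0.25 − 0.25·(-4.5) = 1.375
Step 3: J′(1.375) = 2.25; t₃ = 1.375 − 0.25·2.25 = 0.8125
Step 4: J′(0.8125) = -1.125; t₄ = 0.8125 − 0.25·(-1.125) = 1.09375

1.09375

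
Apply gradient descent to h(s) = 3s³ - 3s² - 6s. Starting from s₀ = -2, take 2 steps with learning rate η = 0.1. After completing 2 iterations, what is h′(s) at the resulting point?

h′(s) = 9s² - 6s - 6
Step 1: h′(-2) = 42; s₁ = -2 − 0.1·42 = -6.2
Step 2: h′(-6.2) = 377.16; s₂ = -6.2 − 0.1·377.16 = -43.916
h′(s) at (-43.916) = 17615.031504

17615.031504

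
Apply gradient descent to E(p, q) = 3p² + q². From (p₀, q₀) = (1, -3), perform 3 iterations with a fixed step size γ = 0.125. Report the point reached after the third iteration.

∇E = (6p, 2q)
Step 1: at (1, -3), ∇E = (6, -6) → (1, -3) − 0.125·(6, -6) = (0.25, -2.25)
Step 2: at (0.25, -2.25), ∇E = (1.5, -4.5) → (0.25, -2.25) − 0.125·(1.5, -4.5) = (0.0625, -1.6875)
Step 3: at (0.0625, -1.6875), ∇E = (0.375, -3.375) → (0.0625, -1.6875) − 0.125·(0.375, -3.375) = (0.015625, -1.265625)

(0.015625, -1.265625)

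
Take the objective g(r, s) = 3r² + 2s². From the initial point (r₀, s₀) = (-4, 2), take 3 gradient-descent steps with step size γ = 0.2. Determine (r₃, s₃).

∇g = (6r, 4s)
Step 1: at (-4, 2), ∇g = (-24, 8) → (-4, 2) − 0.2·(-24, 8) = (0.8, 0.4)
Step 2: at (0.8, 0.4), ∇g = (4.8, 1.6) → (0.8, 0.4) − 0.2·(4.8, 1.6) = (-0.16, 0.08)
Step 3: at (-0.16, 0.08), ∇g = (-0.96, 0.32) → (-0.16, 0.08) − 0.2·(-0.96, 0.32) = (0.032, 0.016)

(0.032, 0.016)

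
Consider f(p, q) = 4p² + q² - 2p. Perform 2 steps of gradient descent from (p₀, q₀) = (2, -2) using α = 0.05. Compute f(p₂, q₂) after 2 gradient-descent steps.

∇f = (8p - 2, 2q)
Step 1: at (2, -2), ∇f = (14, -4) → (2, -2) − 0.05·(14, -4) = (1.3, -1.8)
Step 2: at (1.3, -1.8), ∇f = (8.4, -3.6) → (1.3, -1.8) − 0.05·(8.4, -3.6) = (0.88, -1.62)
f(0.88, -1.62) = 3.962

3.962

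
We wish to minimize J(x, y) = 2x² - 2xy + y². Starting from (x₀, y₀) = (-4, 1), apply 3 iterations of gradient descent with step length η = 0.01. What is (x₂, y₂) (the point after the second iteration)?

∇J = (4x - 2y, -2x + 2y)
Step 1: at (-4, 1), ∇J = (-18, 10) → (-4, 1) − 0.01·(-18, 10) = (-3.82, 0.9)
Step 2: at (-3.82, 0.9), ∇J = (-17.08, 9.44) → (-3.82, 0.9) − 0.01·(-17.08, 9.44) = (-3.6492, 0.8056)

(-3.6492, 0.8056)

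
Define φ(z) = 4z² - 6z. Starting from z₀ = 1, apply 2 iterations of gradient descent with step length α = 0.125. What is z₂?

0.75

φ′(z) = 8z - 6
z₁ = 1 − 0.125·2 = 0.75
z₂ = 0.75 − 0.125·0 = 0.75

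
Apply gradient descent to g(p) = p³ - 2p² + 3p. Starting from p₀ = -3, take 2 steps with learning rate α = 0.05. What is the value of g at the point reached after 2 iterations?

-1289.770736200875

g′(p) = 3p² - 4p + 3
Step 1: g′(-3) = 42; p₁ = -3 − 0.05·42 = -5.1
Step 2: g′(-5.1) = 101.43; p₂ = -5.1 − 0.05·101.43 = -10.1715
g(-10.1715) = -1289.770736200875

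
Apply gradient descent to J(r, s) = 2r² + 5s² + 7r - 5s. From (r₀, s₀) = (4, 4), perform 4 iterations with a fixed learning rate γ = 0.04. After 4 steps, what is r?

∇J = (4r + 7, 10s - 5)
Step 1: at (4, 4), ∇J = (23, 35) → (4, 4) − 0.04·(23, 35) = (3.08, 2.6)
Step 2: at (3.08, 2.6), ∇J = (19.32, 21) → (3.08, 2.6) − 0.04·(19.32, 21) = (2.3072, 1.76)
Step 3: at (2.3072, 1.76), ∇J = (16.2288, 12.6) → (2.3072, 1.76) − 0.04·(16.2288, 12.6) = (1.658048, 1.256)
Step 4: at (1.658048, 1.256), ∇J = (13.632192, 7.56) → (1.658048, 1.256) − 0.04·(13.632192, 7.56) = (1.11276032, 0.9536)
r = 1.11276032

1.11276032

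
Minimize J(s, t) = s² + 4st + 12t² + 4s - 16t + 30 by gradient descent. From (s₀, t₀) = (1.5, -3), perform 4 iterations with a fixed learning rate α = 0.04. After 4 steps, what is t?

0.49274112

∇J = (2s + 4t + 4, 4s + 24t - 16)
(s₁, t₁) = (1.5, -3) − 0.04·(-5, -82) = (1.7, 0.28)
(s₂, t₂) = (1.7, 0.28) − 0.04·(8.52, -2.48) = (1.3592, 0.3792)
(s₃, t₃) = (1.3592, 0.3792) − 0.04·(8.2352, -1.4624) = (1.029792, 0.437696)
(s₄, t₄) = (1.029792, 0.437696) − 0.04·(7.810368, -1.376128) = (0.71737728, 0.49274112)
t = 0.49274112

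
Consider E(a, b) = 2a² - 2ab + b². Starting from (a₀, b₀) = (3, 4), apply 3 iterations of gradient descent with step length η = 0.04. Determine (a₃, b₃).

(2.574016, 3.742848)

∇E = (4a - 2b, -2a + 2b)
Step 1: at (3, 4), ∇E = (4, 2) → (3, 4) − 0.04·(4, 2) = (2.84, 3.92)
Step 2: at (2.84, 3.92), ∇E = (3.52, 2.16) → (2.84, 3.92) − 0.04·(3.52, 2.16) = (2.6992, 3.8336)
Step 3: at (2.6992, 3.8336), ∇E = (3.1296, 2.2688) → (2.6992, 3.8336) − 0.04·(3.1296, 2.2688) = (2.574016, 3.742848)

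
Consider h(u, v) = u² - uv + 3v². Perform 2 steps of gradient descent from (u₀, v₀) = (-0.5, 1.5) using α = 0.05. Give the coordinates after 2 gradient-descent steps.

∇h = (2u - v, -u + 6v)
(u₁, v₁) = (-0.5, 1.5) − 0.05·(-2.5, 9.5) = (-0.375, 1.025)
(u₂, v₂) = (-0.375, 1.025) − 0.05·(-1.775, 6.525) = (-0.28625, 0.69875)

(-0.28625, 0.69875)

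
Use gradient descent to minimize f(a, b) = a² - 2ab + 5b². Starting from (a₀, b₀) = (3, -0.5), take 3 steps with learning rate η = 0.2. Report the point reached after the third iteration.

∇f = (2a - 2b, -2a + 10b)
(a₁, b₁) = (3, -0.5) − 0.2·(7, -11) = (1.6, 1.7)
(a₂, b₂) = (1.6, 1.7) − 0.2·(-0.2, 13.8) = (1.64, -1.06)
(a₃, b₃) = (1.64, -1.06) − 0.2·(5.4, -13.88) = (0.56, 1.716)

(0.56, 1.716)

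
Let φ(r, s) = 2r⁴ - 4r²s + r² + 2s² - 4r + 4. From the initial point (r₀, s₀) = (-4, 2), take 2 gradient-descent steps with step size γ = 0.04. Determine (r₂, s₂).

(-922.56896, 36.7392)

∇φ = (8r³ - 8rs + 2r - 4, -4r² + 4s)
(r₁, s₁) = (-4, 2) − 0.04·(-460, -56) = (14.4, 4.24)
(r₂, s₂) = (14.4, 4.24) − 0.04·(23424.224, -812.48) = (-922.56896, 36.7392)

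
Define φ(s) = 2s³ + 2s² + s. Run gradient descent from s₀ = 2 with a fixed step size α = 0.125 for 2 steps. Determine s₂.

φ′(s) = 6s² + 4s + 1
Step 1: φ′(2) = 33; s₁ = 2 − 0.125·33 = -2.125
Step 2: φ′(-2.125) = 19.59375; s₂ = -2.125 − 0.125·19.59375 = -4.57421875

-4.57421875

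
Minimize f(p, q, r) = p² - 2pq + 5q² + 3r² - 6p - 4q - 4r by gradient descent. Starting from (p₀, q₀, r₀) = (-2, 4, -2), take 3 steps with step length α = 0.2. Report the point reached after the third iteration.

∇f = (2p - 2q - 6, -2p + 10q - 4, 6r - 4)
(p₁, q₁, r₁) = (-2, 4, -2) − 0.2·(-18, 40, -16) = (1.6, -4, 1.2)
(p₂, q₂, r₂) = (1.6, -4, 1.2) − 0.2·(5.2, -47.2, 3.2) = (0.56, 5.44, 0.56)
(p₃, q₃, r₃) = (0.56, 5.44, 0.56) − 0.2·(-15.76, 49.28, -0.64) = (3.712, -4.416, 0.688)

(3.712, -4.416, 0.688)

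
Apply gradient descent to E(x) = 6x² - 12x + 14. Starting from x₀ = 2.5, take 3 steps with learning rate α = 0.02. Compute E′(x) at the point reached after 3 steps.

E′(x) = 12x - 12
x₁ = 2.5 − 0.02·18 = 2.14
x₂ = 2.14 − 0.02·13.68 = 1.8664
x₃ = 1.8664 − 0.02·10.3968 = 1.658464
E′(x) at (1.658464) = 7.901568

7.901568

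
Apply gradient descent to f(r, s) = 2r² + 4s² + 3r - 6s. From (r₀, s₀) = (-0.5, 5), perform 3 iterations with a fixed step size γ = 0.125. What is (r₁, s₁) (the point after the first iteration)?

(-0.625, 0.75)

∇f = (4r + 3, 8s - 6)
Step 1: at (-0.5, 5), ∇f = (1, 34) → (-0.5, 5) − 0.125·(1, 34) = (-0.625, 0.75)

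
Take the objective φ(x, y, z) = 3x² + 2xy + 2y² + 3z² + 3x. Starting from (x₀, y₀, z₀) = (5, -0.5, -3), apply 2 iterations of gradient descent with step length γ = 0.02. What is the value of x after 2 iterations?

3.8032

∇φ = (6x + 2y + 3, 2x + 4y, 6z)
(x₁, y₁, z₁) = (5, -0.5, -3) − 0.02·(32, 8, -18) = (4.36, -0.66, -2.64)
(x₂, y₂, z₂) = (4.36, -0.66, -2.64) − 0.02·(27.84, 6.08, -15.84) = (3.8032, -0.7816, -2.3232)
x = 3.8032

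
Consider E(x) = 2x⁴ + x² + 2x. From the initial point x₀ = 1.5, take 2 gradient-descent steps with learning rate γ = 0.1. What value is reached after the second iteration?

2.3704

E′(x) = 8x³ + 2x + 2
Step 1: E′(1.5) = 32; x₁ = 1.5 − 0.1·32 = -1.7
Step 2: E′(-1.7) = -40.704; x₂ = -1.7 − 0.1·(-40.704) = 2.3704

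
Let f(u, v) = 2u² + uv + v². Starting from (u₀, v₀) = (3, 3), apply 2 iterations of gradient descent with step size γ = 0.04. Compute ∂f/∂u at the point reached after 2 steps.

9.9744

∇f = (4u + v, u + 2v)
Step 1: at (3, 3), ∇f = (15, 9) → (3, 3) − 0.04·(15, 9) = (2.4, 2.64)
Step 2: at (2.4, 2.64), ∇f = (12.24, 7.68) → (2.4, 2.64) − 0.04·(12.24, 7.68) = (1.9104, 2.3328)
∂f/∂u at (1.9104, 2.3328) = 9.9744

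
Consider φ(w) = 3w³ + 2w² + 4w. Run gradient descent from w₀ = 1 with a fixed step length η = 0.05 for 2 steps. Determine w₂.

φ′(w) = 9w² + 4w + 4
Step 1: φ′(1) = 17; w₁ = 1 − 0.05·17 = 0.15
Step 2: φ′(0.15) = 4.8025; w₂ = 0.15 − 0.05·4.8025 = -0.090125

-0.090125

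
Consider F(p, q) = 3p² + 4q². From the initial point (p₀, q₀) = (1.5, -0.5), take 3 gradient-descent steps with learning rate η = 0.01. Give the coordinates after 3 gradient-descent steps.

∇F = (6p, 8q)
Step 1: at (1.5, -0.5), ∇F = (9, -4) → (1.5, -0.5) − 0.01·(9, -4) = (1.41, -0.46)
Step 2: at (1.41, -0.46), ∇F = (8.46, -3.68) → (1.41, -0.46) − 0.01·(8.46, -3.68) = (1.3254, -0.4232)
Step 3: at (1.3254, -0.4232), ∇F = (7.9524, -3.3856) → (1.3254, -0.4232) − 0.01·(7.9524, -3.3856) = (1.245876, -0.389344)

(1.245876, -0.389344)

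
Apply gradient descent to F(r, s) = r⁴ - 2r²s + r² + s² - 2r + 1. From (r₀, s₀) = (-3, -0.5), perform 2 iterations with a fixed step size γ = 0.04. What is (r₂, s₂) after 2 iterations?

∇F = (4r³ - 4rs + 2r - 2, -2r² + 2s)
(r₁, s₁) = (-3, -0.5) − 0.04·(-122, -19) = (1.88, 0.26)
(r₂, s₂) = (1.88, 0.26) − 0.04·(26.383488, -6.5488) = (0.82466048, 0.521952)

(0.82466048, 0.521952)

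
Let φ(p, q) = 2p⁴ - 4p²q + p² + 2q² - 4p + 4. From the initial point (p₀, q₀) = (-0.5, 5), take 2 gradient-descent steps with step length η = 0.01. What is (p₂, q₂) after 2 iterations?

(-0.81250048, 4.633984)

∇φ = (8p³ - 8pq + 2p - 4, -4p² + 4q)
(p₁, q₁) = (-0.5, 5) − 0.01·(14, 19) = (-0.64, 4.81)
(p₂, q₂) = (-0.64, 4.81) − 0.01·(17.250048, 17.6016) = (-0.81250048, 4.633984)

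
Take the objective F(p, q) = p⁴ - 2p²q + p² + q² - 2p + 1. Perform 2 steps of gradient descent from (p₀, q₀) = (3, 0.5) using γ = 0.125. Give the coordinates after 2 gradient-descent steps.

(517.5546875, 28.234375)

∇F = (4p³ - 4pq + 2p - 2, -2p² + 2q)
Step 1: at (3, 0.5), ∇F = (106, -17) → (3, 0.5) − 0.125·(106, -17) = (-10.25, 2.625)
Step 2: at (-10.25, 2.625), ∇F = (-4222.4375, -204.875) → (-10.25, 2.625) − 0.125·(-4222.4375, -204.875) = (517.5546875, 28.234375)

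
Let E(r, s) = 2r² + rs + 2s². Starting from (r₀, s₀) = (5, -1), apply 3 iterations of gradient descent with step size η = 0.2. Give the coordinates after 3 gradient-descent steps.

∇E = (4r + s, r + 4s)
Step 1: at (5, -1), ∇E = (19, 1) → (5, -1) − 0.2·(19, 1) = (1.2, -1.2)
Step 2: at (1.2, -1.2), ∇E = (3.6, -3.6) → (1.2, -1.2) − 0.2·(3.6, -3.6) = (0.48, -0.48)
Step 3: at (0.48, -0.48), ∇E = (1.44, -1.44) → (0.48, -0.48) − 0.2·(1.44, -1.44) = (0.192, -0.192)

(0.192, -0.192)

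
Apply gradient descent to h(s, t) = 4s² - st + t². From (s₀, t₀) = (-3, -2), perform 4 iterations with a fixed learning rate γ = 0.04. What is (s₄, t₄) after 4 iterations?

∇h = (8s - t, -s + 2t)
(s₁, t₁) = (-3, -2) − 0.04·(-22, -1) = (-2.12, -1.96)
(s₂, t₂) = (-2.12, -1.96) − 0.04·(-15, -1.8) = (-1.52, -1.888)
(s₃, t₃) = (-1.52, -1.888) − 0.04·(-10.272, -2.256) = (-1.10912, -1.79776)
(s₄, t₄) = (-1.10912, -1.79776) − 0.04·(-7.0752, -2.4864) = (-0.826112, -1.698304)

(-0.826112, -1.698304)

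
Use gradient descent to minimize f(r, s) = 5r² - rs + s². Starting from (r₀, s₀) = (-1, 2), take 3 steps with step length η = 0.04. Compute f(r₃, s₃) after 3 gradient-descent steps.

2.382740783104

∇f = (10r - s, -r + 2s)
Step 1: at (-1, 2), ∇f = (-12, 5) → (-1, 2) − 0.04·(-12, 5) = (-0.52, 1.8)
Step 2: at (-0.52, 1.8), ∇f = (-7, 4.12) → (-0.52, 1.8) − 0.04·(-7, 4.12) = (-0.24, 1.6352)
Step 3: at (-0.24, 1.6352), ∇f = (-4.0352, 3.5104) → (-0.24, 1.6352) − 0.04·(-4.0352, 3.5104) = (-0.078592, 1.494784)
f(-0.078592, 1.494784) = 2.382740783104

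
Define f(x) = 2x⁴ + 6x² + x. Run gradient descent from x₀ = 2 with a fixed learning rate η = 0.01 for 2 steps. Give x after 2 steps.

f′(x) = 8x³ + 12x + 1
Step 1: f′(2) = 89; x₁ = 2 − 0.01·89 = 1.11
Step 2: f′(1.11) = 25.261048; x₂ = 1.11 − 0.01·25.261048 = 0.85738952

0.85738952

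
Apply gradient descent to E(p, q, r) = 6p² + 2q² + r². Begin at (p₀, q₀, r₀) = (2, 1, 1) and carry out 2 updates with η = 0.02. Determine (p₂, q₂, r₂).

(1.1552, 0.8464, 0.9216)

∇E = (12p, 4q, 2r)
Step 1: at (2, 1, 1), ∇E = (24, 4, 2) → (2, 1, 1) − 0.02·(24, 4, 2) = (1.52, 0.92, 0.96)
Step 2: at (1.52, 0.92, 0.96), ∇E = (18.24, 3.68, 1.92) → (1.52, 0.92, 0.96) − 0.02·(18.24, 3.68, 1.92) = (1.1552, 0.8464, 0.9216)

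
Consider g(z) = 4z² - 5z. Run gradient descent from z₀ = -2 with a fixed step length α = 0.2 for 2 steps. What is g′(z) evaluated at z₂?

-7.56

g′(z) = 8z - 5
Step 1: g′(-2) = -21; z₁ = -2 − 0.2·(-21) = 2.2
Step 2: g′(2.2) = 12.6; z₂ = 2.2 − 0.2·12.6 = -0.32
g′(z) at (-0.32) = -7.56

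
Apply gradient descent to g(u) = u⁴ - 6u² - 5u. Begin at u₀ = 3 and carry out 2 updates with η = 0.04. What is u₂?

0.66835712

g′(u) = 4u³ - 12u - 5
u₁ = 3 − 0.04·67 = 0.32
u₂ = 0.32 − 0.04·(-8.708928) = 0.66835712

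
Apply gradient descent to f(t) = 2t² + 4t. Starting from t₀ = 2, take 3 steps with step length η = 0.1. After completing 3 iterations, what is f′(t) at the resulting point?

2.592

f′(t) = 4t + 4
Step 1: f′(2) = 12; t₁ = 2 − 0.1·12 = 0.8
Step 2: f′(0.8) = 7.2; t₂ = 0.8 − 0.1·7.2 = 0.08
Step 3: f′(0.08) = 4.32; t₃ = 0.08 − 0.1·4.32 = -0.352
f′(t) at (-0.352) = 2.592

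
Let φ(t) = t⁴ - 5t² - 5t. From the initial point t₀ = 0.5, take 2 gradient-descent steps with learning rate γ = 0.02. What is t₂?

0.90171928

φ′(t) = 4t³ - 10t - 5
t₁ = 0.5 − 0.02·(-9.5) = 0.69
t₂ = 0.69 − 0.02·(-10.585964) = 0.90171928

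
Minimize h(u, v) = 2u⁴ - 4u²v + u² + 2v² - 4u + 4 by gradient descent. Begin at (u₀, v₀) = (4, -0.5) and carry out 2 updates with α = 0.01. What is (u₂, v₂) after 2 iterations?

∇h = (8u³ - 8uv + 2u - 4, -4u² + 4v)
(u₁, v₁) = (4, -0.5) − 0.01·(532, -66) = (-1.32, 0.16)
(u₂, v₂) = (-1.32, 0.16) − 0.01·(-23.350144, -6.3296) = (-1.08649856, 0.223296)

(-1.08649856, 0.223296)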